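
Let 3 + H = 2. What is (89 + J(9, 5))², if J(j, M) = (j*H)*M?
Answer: 1936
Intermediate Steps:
H = -1 (H = -3 + 2 = -1)
J(j, M) = -M*j (J(j, M) = (j*(-1))*M = (-j)*M = -M*j)
(89 + J(9, 5))² = (89 - 1*5*9)² = (89 - 45)² = 44² = 1936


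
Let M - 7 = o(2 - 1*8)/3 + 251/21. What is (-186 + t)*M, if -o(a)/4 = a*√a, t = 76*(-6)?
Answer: -85172/7 - 5136*I*√6 ≈ -12167.0 - 12581.0*I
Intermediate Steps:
t = -456
o(a) = -4*a^(3/2) (o(a) = -4*a*√a = -4*a^(3/2))
M = 398/21 + 8*I*√6 (M = 7 + (-4*(2 - 1*8)^(3/2)/3 + 251/21) = 7 + (-4*(2 - 8)^(3/2)*(⅓) + 251*(1/21)) = 7 + (-(-24)*I*√6*(⅓) + 251/21) = 7 + ((24*I*√6)*(⅓) + 251/21) = 7 + (8*I*√6 + 251/21) = 7 + (251/21 + 8*I*√6) = 398/21 + 8*I*√6 ≈ 18.952 + 19.596*I)
(-186 + t)*M = (-186 - 456)*(398/21 + 8*I*√6) = -642*(398/21 + 8*I*√6) = -85172/7 - 5136*I*√6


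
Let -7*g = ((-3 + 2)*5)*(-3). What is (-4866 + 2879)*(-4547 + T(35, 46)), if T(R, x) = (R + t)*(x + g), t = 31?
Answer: 22983629/7 ≈ 3.2834e+6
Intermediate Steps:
g = -15/7 (g = -(-3 + 2)*5*(-3)/7 = -(-1*5)*(-3)/7 = -(-5)*(-3)/7 = -⅐*15 = -15/7 ≈ -2.1429)
T(R, x) = (31 + R)*(-15/7 + x) (T(R, x) = (R + 31)*(x - 15/7) = (31 + R)*(-15/7 + x))
(-4866 + 2879)*(-4547 + T(35, 46)) = (-4866 + 2879)*(-4547 + (-465/7 + 31*46 - 15/7*35 + 35*46)) = -1987*(-4547 + (-465/7 + 1426 - 75 + 1610)) = -1987*(-4547 + 20262/7) = -1987*(-11567/7) = 22983629/7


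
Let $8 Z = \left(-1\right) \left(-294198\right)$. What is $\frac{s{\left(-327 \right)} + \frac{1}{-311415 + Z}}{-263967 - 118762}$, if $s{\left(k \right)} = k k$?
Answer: $- \frac{117468029165}{420451152969} \approx -0.27939$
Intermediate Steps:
$Z = \frac{147099}{4}$ ($Z = \frac{\left(-1\right) \left(-294198\right)}{8} = \frac{1}{8} \cdot 294198 = \frac{147099}{4} \approx 36775.0$)
$s{\left(k \right)} = k^{2}$
$\frac{s{\left(-327 \right)} + \frac{1}{-311415 + Z}}{-263967 - 118762} = \frac{\left(-327\right)^{2} + \frac{1}{-311415 + \frac{147099}{4}}}{-263967 - 118762} = \frac{106929 + \frac{1}{- \frac{1098561}{4}}}{-263967 - 118762} = \frac{106929 - \frac{4}{1098561}}{-382729} = \frac{117468029165}{1098561} \left(- \frac{1}{382729}\right) = - \frac{117468029165}{420451152969}$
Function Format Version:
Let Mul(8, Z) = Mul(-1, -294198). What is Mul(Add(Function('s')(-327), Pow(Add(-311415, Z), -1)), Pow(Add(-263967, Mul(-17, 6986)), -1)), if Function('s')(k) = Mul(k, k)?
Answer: Rational(-117468029165, 420451152969) ≈ -0.27939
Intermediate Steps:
Z = Rational(147099, 4) (Z = Mul(Rational(1, 8), Mul(-1, -294198)) = Mul(Rational(1, 8), 294198) = Rational(147099, 4) ≈ 36775.)
Function('s')(k) = Pow(k, 2)
Mul(Add(Function('s')(-327), Pow(Add(-311415, Z), -1)), Pow(Add(-263967, Mul(-17, 6986)), -1)) = Mul(Add(Pow(-327, 2), Pow(Add(-311415, Rational(147099, 4)), -1)), Pow(Add(-263967, Mul(-17, 6986)), -1)) = Mul(Add(106929, Pow(Rational(-1098561, 4), -1)), Pow(Add(-263967, -118762), -1)) = Mul(Add(106929, Rational(-4, 1098561)), Pow(-382729, -1)) = Mul(Rational(117468029165, 1098561), Rational(-1, 382729)) = Rational(-117468029165, 420451152969)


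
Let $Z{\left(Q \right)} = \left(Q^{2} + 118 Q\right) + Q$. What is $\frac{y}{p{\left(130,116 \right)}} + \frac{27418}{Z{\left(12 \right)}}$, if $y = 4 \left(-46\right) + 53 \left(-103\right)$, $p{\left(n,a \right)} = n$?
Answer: $- \frac{663307}{25545} \approx -25.966$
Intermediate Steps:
$Z{\left(Q \right)} = Q^{2} + 119 Q$
$y = -5643$ ($y = -184 - 5459 = -5643$)
$\frac{y}{p{\left(130,116 \right)}} + \frac{27418}{Z{\left(12 \right)}} = - \frac{5643}{130} + \frac{27418}{12 \left(119 + 12\right)} = \left(-5643\right) \frac{1}{130} + \frac{27418}{12 \cdot 131} = - \frac{5643}{130} + \frac{27418}{1572} = - \frac{5643}{130} + 27418 \cdot \frac{1}{1572} = - \frac{5643}{130} + \frac{13709}{786} = - \frac{663307}{25545}$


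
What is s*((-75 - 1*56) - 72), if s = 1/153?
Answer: -203/153 ≈ -1.3268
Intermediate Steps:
s = 1/153 ≈ 0.0065359
s*((-75 - 1*56) - 72) = ((-75 - 1*56) - 72)/153 = ((-75 - 56) - 72)/153 = (-131 - 72)/153 = (1/153)*(-203) = -203/153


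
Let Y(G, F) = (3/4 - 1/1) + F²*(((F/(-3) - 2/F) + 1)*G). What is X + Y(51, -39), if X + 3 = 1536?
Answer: 4366019/4 ≈ 1.0915e+6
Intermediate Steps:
X = 1533 (X = -3 + 1536 = 1533)
Y(G, F) = -¼ + G*F²*(1 - 2/F - F/3) (Y(G, F) = (3*(¼) - 1*1) + F²*(((F*(-⅓) - 2/F) + 1)*G) = (¾ - 1) + F²*(((-F/3 - 2/F) + 1)*G) = -¼ + F²*(((-2/F - F/3) + 1)*G) = -¼ + F²*((1 - 2/F - F/3)*G) = -¼ + F²*(G*(1 - 2/F - F/3)) = -¼ + G*F²*(1 - 2/F - F/3))
X + Y(51, -39) = 1533 + (-¼ + 51*(-39)² - 2*(-39)*51 - ⅓*51*(-39)³) = 1533 + (-¼ + 51*1521 + 3978 - ⅓*51*(-59319)) = 1533 + (-¼ + 77571 + 3978 + 1008423) = 1533 + 4359887/4 = 4366019/4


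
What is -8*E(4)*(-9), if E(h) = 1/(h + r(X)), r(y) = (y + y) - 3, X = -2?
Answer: -24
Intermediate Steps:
r(y) = -3 + 2*y (r(y) = 2*y - 3 = -3 + 2*y)
E(h) = 1/(-7 + h) (E(h) = 1/(h + (-3 + 2*(-2))) = 1/(h + (-3 - 4)) = 1/(h - 7) = 1/(-7 + h))
-8*E(4)*(-9) = -8/(-7 + 4)*(-9) = -8/(-3)*(-9) = -8*(-⅓)*(-9) = (8/3)*(-9) = -24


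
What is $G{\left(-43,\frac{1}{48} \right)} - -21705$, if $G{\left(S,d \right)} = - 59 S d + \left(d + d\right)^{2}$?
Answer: $\frac{12532525}{576} \approx 21758.0$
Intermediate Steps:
$G{\left(S,d \right)} = 4 d^{2} - 59 S d$ ($G{\left(S,d \right)} = - 59 S d + \left(2 d\right)^{2} = - 59 S d + 4 d^{2} = 4 d^{2} - 59 S d$)
$G{\left(-43,\frac{1}{48} \right)} - -21705 = \frac{\left(-59\right) \left(-43\right) + \frac{4}{48}}{48} - -21705 = \frac{2537 + 4 \cdot \frac{1}{48}}{48} + 21705 = \frac{2537 + \frac{1}{12}}{48} + 21705 = \frac{1}{48} \cdot \frac{30445}{12} + 21705 = \frac{30445}{576} + 21705 = \frac{12532525}{576}$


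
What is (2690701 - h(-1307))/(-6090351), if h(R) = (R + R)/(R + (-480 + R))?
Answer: -1387504380/3140590999 ≈ -0.44180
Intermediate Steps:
h(R) = 2*R/(-480 + 2*R) (h(R) = (2*R)/(-480 + 2*R) = 2*R/(-480 + 2*R))
(2690701 - h(-1307))/(-6090351) = (2690701 - (-1307)/(-240 - 1307))/(-6090351) = (2690701 - (-1307)/(-1547))*(-1/6090351) = (2690701 - (-1307)*(-1)/1547)*(-1/6090351) = (2690701 - 1*1307/1547)*(-1/6090351) = (2690701 - 1307/1547)*(-1/6090351) = (4162513140/1547)*(-1/6090351) = -1387504380/3140590999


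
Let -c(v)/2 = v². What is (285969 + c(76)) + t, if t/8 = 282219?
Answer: 2532169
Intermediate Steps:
t = 2257752 (t = 8*282219 = 2257752)
c(v) = -2*v²
(285969 + c(76)) + t = (285969 - 2*76²) + 2257752 = (285969 - 2*5776) + 2257752 = (285969 - 11552) + 2257752 = 274417 + 2257752 = 2532169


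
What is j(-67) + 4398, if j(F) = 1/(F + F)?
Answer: 589331/134 ≈ 4398.0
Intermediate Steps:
j(F) = 1/(2*F)
j(-67) + 4398 = (1/2)/(-67) + 4398 = (1/2)*(-1/67) + 4398 = -1/134 + 4398 = 589331/134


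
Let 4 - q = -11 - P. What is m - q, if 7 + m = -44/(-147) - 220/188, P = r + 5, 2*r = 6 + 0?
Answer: -213287/6909 ≈ -30.871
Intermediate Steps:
r = 3 (r = (6 + 0)/2 = (½)*6 = 3)
P = 8 (P = 3 + 5 = 8)
m = -54380/6909 (m = -7 + (-44/(-147) - 220/188) = -7 + (-44*(-1/147) - 220*1/188) = -7 + (44/147 - 55/47) = -7 - 6017/6909 = -54380/6909 ≈ -7.8709)
q = 23 (q = 4 - (-11 - 1*8) = 4 - (-11 - 8) = 4 - 1*(-19) = 4 + 19 = 23)
m - q = -54380/6909 - 1*23 = -54380/6909 - 23 = -213287/6909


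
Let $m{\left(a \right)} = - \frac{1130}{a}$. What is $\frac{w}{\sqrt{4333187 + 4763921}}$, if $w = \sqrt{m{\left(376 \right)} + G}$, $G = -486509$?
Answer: $\frac{i \sqrt{9776707632807883}}{427564076} \approx 0.23126 i$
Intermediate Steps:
$w = \frac{i \sqrt{4298820079}}{94}$ ($w = \sqrt{- \frac{1130}{376} - 486509} = \sqrt{\left(-1130\right) \frac{1}{376} - 486509} = \sqrt{- \frac{565}{188} - 486509} = \sqrt{- \frac{91464257}{188}} = \frac{i \sqrt{4298820079}}{94} \approx 697.5 i$)
$\frac{w}{\sqrt{4333187 + 4763921}} = \frac{\frac{1}{94} i \sqrt{4298820079}}{\sqrt{4333187 + 4763921}} = \frac{\frac{1}{94} i \sqrt{4298820079}}{\sqrt{9097108}} = \frac{\frac{1}{94} i \sqrt{4298820079}}{2 \sqrt{2274277}} = \frac{i \sqrt{4298820079}}{94} \frac{\sqrt{2274277}}{4548554} = \frac{i \sqrt{9776707632807883}}{427564076}$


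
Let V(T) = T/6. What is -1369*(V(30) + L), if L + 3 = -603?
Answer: 822769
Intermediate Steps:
L = -606 (L = -3 - 603 = -606)
V(T) = T/6 (V(T) = T*(⅙) = T/6)
-1369*(V(30) + L) = -1369*((⅙)*30 - 606) = -1369*(5 - 606) = -1369*(-601) = 822769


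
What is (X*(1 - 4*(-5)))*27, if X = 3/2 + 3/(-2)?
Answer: 0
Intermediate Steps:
X = 0 (X = 3*(½) + 3*(-½) = 3/2 - 3/2 = 0)
(X*(1 - 4*(-5)))*27 = (0*(1 - 4*(-5)))*27 = (0*(1 + 20))*27 = (0*21)*27 = 0*27 = 0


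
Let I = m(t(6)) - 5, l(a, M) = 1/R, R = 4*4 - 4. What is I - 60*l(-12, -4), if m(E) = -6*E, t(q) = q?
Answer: -46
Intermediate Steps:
R = 12 (R = 16 - 4 = 12)
l(a, M) = 1/12
I = -41 (I = -6*6 - 5 = -36 - 5 = -41)
I - 60*l(-12, -4) = -41 - 60*1/12 = -41 - 5 = -46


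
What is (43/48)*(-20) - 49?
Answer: -803/12 ≈ -66.917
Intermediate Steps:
(43/48)*(-20) - 49 = -215/12 - 49 = -803/12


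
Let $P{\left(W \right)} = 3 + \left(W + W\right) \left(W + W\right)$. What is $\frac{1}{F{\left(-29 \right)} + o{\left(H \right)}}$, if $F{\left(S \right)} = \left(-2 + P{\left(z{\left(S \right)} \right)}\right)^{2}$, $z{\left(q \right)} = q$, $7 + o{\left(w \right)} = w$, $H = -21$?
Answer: $\frac{1}{11323197} \approx 8.8314 \cdot 10^{-8}$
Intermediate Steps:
$o{\left(w \right)} = -7 + w$
$P{\left(W \right)} = 3 + 4 W^{2}$ ($P{\left(W \right)} = 3 + 2 W 2 W = 3 + 4 W^{2}$)
$F{\left(S \right)} = \left(1 + 4 S^{2}\right)^{2}$ ($F{\left(S \right)} = \left(-2 + \left(3 + 4 S^{2}\right)\right)^{2} = \left(1 + 4 S^{2}\right)^{2}$)
$\frac{1}{F{\left(-29 \right)} + o{\left(H \right)}} = \frac{1}{\left(1 + 4 \left(-29\right)^{2}\right)^{2} - 28} = \frac{1}{\left(1 + 4 \cdot 841\right)^{2} - 28} = \frac{1}{\left(1 + 3364\right)^{2} - 28} = \frac{1}{3365^{2} - 28} = \frac{1}{11323225 - 28} = \frac{1}{11323197}$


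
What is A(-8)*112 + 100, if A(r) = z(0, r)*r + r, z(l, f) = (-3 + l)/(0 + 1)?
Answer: 1892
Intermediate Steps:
z(l, f) = -3 + l (z(l, f) = (-3 + l)/1 = (-3 + l)*1 = -3 + l)
A(r) = -2*r (A(r) = (-3 + 0)*r + r = -3*r + r = -2*r)
A(-8)*112 + 100 = -2*(-8)*112 + 100 = 16*112 + 100 = 1792 + 100 = 1892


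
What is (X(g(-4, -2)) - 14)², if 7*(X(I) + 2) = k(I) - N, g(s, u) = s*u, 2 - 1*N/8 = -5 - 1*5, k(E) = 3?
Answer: 42025/49 ≈ 857.65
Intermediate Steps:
N = 96 (N = 16 - 8*(-5 - 1*5) = 16 - 8*(-5 - 5) = 16 - 8*(-10) = 16 + 80 = 96)
X(I) = -107/7 (X(I) = -2 + (3 - 1*96)/7 = -2 + (3 - 96)/7 = -2 + (⅐)*(-93) = -2 - 93/7 = -107/7)
(X(g(-4, -2)) - 14)² = (-107/7 - 14)² = (-205/7)² = 42025/49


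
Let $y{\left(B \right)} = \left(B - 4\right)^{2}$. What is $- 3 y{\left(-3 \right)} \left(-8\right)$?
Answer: $1176$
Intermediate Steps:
$y{\left(B \right)} = \left(-4 + B\right)^{2}$
$- 3 y{\left(-3 \right)} \left(-8\right) = - 3 \left(-4 - 3\right)^{2} \left(-8\right) = - 3 \left(-7\right)^{2} \left(-8\right) = \left(-3\right) 49 \left(-8\right) = \left(-147\right) \left(-8\right) = 1176$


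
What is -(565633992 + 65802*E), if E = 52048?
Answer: -3990496488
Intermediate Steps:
-(565633992 + 65802*E) = -65802/(1/(8596 + 52048)) = -65802/(1/60644) = -65802/1/60644 = -65802*60644 = -3990496488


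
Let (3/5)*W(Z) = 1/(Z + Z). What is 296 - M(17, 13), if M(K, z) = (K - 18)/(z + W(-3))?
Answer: 67802/229 ≈ 296.08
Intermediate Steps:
W(Z) = 5/(6*Z) (W(Z) = 5/(3*(Z + Z)) = 5/(3*((2*Z))) = 5*(1/(2*Z))/3 = 5/(6*Z))
M(K, z) = (-18 + K)/(-5/18 + z) (M(K, z) = (K - 18)/(z + (⅚)/(-3)) = (-18 + K)/(z + (⅚)*(-⅓)) = (-18 + K)/(z - 5/18) = (-18 + K)/(-5/18 + z))
296 - M(17, 13) = 296 - 18*(-18 + 17)/(-5 + 18*13) = 296 - 18*(-1)/(-5 + 234) = 296 - 18*(-1)/229 = 296 - 1*(-18/229) = 296 + 18/229 = 67802/229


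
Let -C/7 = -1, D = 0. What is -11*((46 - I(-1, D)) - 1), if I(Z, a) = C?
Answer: -418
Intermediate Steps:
C = 7 (C = -7*(-1) = 7)
I(Z, a) = 7
-11*((46 - I(-1, D)) - 1) = -11*((46 - 1*7) - 1) = -11*((46 - 7) - 1) = -11*(39 - 1) = -11*38 = -418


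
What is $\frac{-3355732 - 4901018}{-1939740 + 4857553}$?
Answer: $- \frac{8256750}{2917813} \approx -2.8298$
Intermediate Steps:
$\frac{-3355732 - 4901018}{-1939740 + 4857553} = - \frac{8256750}{2917813}$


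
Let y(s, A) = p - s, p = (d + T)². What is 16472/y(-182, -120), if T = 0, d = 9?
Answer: 16472/263 ≈ 62.631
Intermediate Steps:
p = 81 (p = (9 + 0)² = 9² = 81)
y(s, A) = 81 - s
16472/y(-182, -120) = 16472/(81 - 1*(-182)) = 16472/(81 + 182) = 16472/263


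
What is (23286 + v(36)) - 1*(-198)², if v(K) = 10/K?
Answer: -286519/18 ≈ -15918.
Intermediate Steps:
(23286 + v(36)) - 1*(-198)² = (23286 + 10/36) - 1*(-198)² = (23286 + 10*(1/36)) - 1*39204 = (23286 + 5/18) - 39204 = 419153/18 - 39204 = -286519/18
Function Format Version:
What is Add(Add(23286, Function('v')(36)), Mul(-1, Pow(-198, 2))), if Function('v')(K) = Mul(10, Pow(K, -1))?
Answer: Rational(-286519, 18) ≈ -15918.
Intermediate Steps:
Add(Add(23286, Function('v')(36)), Mul(-1, Pow(-198, 2))) = Add(Add(23286, Mul(10, Pow(36, -1))), Mul(-1, Pow(-198, 2))) = Add(Add(23286, Mul(10, Rational(1, 36))), Mul(-1, 39204)) = Add(Add(23286, Rational(5, 18)), -39204) = Add(Rational(419153, 18), -39204) = Rational(-286519, 18)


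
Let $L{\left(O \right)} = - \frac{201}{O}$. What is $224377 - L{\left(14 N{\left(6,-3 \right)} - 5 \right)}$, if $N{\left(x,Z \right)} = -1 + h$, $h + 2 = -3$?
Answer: $\frac{19969352}{89} \approx 2.2437 \cdot 10^{5}$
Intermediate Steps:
$h = -5$ ($h = -2 - 3 = -5$)
$N{\left(x,Z \right)} = -6$ ($N{\left(x,Z \right)} = -1 - 5 = -6$)
$224377 - L{\left(14 N{\left(6,-3 \right)} - 5 \right)} = 224377 - - \frac{201}{14 \left(-6\right) - 5} = 224377 - - \frac{201}{-84 - 5} = 224377 - - \frac{201}{-89} = 224377 - \left(-201\right) \left(- \frac{1}{89}\right) = 224377 - \frac{201}{89} = \frac{19969352}{89}$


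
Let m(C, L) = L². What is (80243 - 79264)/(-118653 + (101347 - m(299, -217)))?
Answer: -979/64395 ≈ -0.015203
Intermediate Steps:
(80243 - 79264)/(-118653 + (101347 - m(299, -217))) = (80243 - 79264)/(-118653 + (101347 - 1*(-217)²)) = 979/(-118653 + (101347 - 1*47089)) = 979/(-118653 + (101347 - 47089)) = 979/(-118653 + 54258) = 979/(-64395) = 979*(-1/64395) = -979/64395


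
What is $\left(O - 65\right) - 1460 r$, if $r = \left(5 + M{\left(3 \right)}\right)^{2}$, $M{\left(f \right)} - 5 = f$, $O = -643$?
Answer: $-247448$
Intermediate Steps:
$M{\left(f \right)} = 5 + f$
$r = 169$ ($r = \left(5 + \left(5 + 3\right)\right)^{2} = \left(5 + 8\right)^{2} = 13^{2} = 169$)
$\left(O - 65\right) - 1460 r = \left(-643 - 65\right) - 246740 = -708 - 246740 = -247448$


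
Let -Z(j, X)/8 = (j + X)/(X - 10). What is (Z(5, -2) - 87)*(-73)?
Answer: 6205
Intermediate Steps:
Z(j, X) = -8*(X + j)/(-10 + X) (Z(j, X) = -8*(j + X)/(X - 10) = -8*(X + j)/(-10 + X))
(Z(5, -2) - 87)*(-73) = (8*(-1*(-2) - 1*5)/(-10 - 2) - 87)*(-73) = (8*(2 - 5)/(-12) - 87)*(-73) = (8*(-1/12)*(-3) - 87)*(-73) = (2 - 87)*(-73) = -85*(-73) = 6205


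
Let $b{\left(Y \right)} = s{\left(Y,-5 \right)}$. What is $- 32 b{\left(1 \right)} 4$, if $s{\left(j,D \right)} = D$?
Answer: $640$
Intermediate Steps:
$b{\left(Y \right)} = -5$
$- 32 b{\left(1 \right)} 4 = \left(-32\right) \left(-5\right) 4 = 160 \cdot 4 = 640$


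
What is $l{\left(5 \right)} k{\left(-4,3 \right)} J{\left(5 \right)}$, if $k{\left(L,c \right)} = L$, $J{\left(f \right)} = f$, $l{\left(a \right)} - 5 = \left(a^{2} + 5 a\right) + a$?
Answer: $-1200$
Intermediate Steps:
$l{\left(a \right)} = 5 + a^{2} + 6 a$ ($l{\left(a \right)} = 5 + \left(\left(a^{2} + 5 a\right) + a\right) = 5 + \left(a^{2} + 6 a\right) = 5 + a^{2} + 6 a$)
$l{\left(5 \right)} k{\left(-4,3 \right)} J{\left(5 \right)} = \left(5 + 5^{2} + 6 \cdot 5\right) \left(-4\right) 5 = \left(5 + 25 + 30\right) \left(-4\right) 5 = 60 \left(-4\right) 5 = \left(-240\right) 5 = -1200$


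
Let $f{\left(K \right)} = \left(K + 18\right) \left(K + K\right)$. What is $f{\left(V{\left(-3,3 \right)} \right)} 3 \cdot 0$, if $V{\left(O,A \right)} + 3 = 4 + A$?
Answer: $0$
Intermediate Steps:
$V{\left(O,A \right)} = 1 + A$ ($V{\left(O,A \right)} = -3 + \left(4 + A\right) = 1 + A$)
$f{\left(K \right)} = 2 K \left(18 + K\right)$ ($f{\left(K \right)} = \left(18 + K\right) 2 K = 2 K \left(18 + K\right)$)
$f{\left(V{\left(-3,3 \right)} \right)} 3 \cdot 0 = 2 \left(1 + 3\right) \left(18 + \left(1 + 3\right)\right) 3 \cdot 0 = 2 \cdot 4 \left(18 + 4\right) 0 = 2 \cdot 4 \cdot 22 \cdot 0 = 176 \cdot 0 = 0$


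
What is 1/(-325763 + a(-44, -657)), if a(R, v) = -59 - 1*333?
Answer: -1/326155 ≈ -3.0660e-6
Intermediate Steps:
a(R, v) = -392 (a(R, v) = -59 - 333 = -392)
1/(-325763 + a(-44, -657)) = 1/(-325763 - 392) = 1/(-326155) = -1/326155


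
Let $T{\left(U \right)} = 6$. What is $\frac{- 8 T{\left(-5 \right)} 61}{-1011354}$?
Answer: $\frac{488}{168559} \approx 0.0028951$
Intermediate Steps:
$\frac{- 8 T{\left(-5 \right)} 61}{-1011354} = \frac{\left(-8\right) 6 \cdot 61}{-1011354} = \left(-48\right) 61 \left(- \frac{1}{1011354}\right) = \left(-2928\right) \left(- \frac{1}{1011354}\right) = \frac{488}{168559}$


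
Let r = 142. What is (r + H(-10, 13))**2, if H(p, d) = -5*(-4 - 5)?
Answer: 34969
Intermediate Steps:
H(p, d) = 45 (H(p, d) = -5*(-9) = 45)
(r + H(-10, 13))**2 = (142 + 45)**2 = 187**2 = 34969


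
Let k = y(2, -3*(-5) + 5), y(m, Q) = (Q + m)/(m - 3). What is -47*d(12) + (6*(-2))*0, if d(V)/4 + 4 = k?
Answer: 4888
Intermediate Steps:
y(m, Q) = (Q + m)/(-3 + m)
k = -22 (k = ((-3*(-5) + 5) + 2)/(-3 + 2) = ((15 + 5) + 2)/(-1) = -(20 + 2) = -1*22 = -22)
d(V) = -104 (d(V) = -16 + 4*(-22) = -16 - 88 = -104)
-47*d(12) + (6*(-2))*0 = -47*(-104) + (6*(-2))*0 = 4888 - 12*0 = 4888 + 0 = 4888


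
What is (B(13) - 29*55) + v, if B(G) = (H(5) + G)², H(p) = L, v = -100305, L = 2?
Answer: -101675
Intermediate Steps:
H(p) = 2
B(G) = (2 + G)²
(B(13) - 29*55) + v = ((2 + 13)² - 29*55) - 100305 = (15² - 1595) - 100305 = (225 - 1595) - 100305 = -1370 - 100305 = -101675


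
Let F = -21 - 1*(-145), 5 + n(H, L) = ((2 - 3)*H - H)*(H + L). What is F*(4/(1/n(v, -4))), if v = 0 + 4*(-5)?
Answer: -478640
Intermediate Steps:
v = -20 (v = 0 - 20 = -20)
n(H, L) = -5 - 2*H*(H + L) (n(H, L) = -5 + ((2 - 3)*H - H)*(H + L) = -5 + (-H - H)*(H + L) = -5 + (-2*H)*(H + L) = -5 - 2*H*(H + L))
F = 124 (F = -21 + 145 = 124)
F*(4/(1/n(v, -4))) = 124*(4/(1/(-5 - 2*(-20)² - 2*(-20)*(-4)))) = 124*(4/(1/(-5 - 2*400 - 160))) = 124*(4/(1/(-5 - 800 - 160))) = 124*(4/(1/(-965))) = 124*(4/(-1/965)) = 124*(4*(-965)) = 124*(-3860) = -478640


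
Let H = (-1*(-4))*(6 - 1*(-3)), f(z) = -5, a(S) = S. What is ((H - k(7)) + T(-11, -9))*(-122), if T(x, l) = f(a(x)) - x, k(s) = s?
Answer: -4270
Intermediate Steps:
H = 36 (H = 4*(6 + 3) = 4*9 = 36)
T(x, l) = -5 - x
((H - k(7)) + T(-11, -9))*(-122) = ((36 - 1*7) + (-5 - 1*(-11)))*(-122) = ((36 - 7) + (-5 + 11))*(-122) = (29 + 6)*(-122) = 35*(-122) = -4270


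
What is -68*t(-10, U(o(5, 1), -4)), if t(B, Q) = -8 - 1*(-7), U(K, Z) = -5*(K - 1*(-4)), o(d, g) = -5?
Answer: 68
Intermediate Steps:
U(K, Z) = -20 - 5*K (U(K, Z) = -5*(K + 4) = -5*(4 + K) = -20 - 5*K)
t(B, Q) = -1 (t(B, Q) = -8 + 7 = -1)
-68*t(-10, U(o(5, 1), -4)) = -68*(-1) = 68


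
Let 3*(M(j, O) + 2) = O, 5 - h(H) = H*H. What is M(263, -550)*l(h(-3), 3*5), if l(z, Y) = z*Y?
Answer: 11120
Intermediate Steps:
h(H) = 5 - H**2 (h(H) = 5 - H*H = 5 - H**2)
M(j, O) = -2 + O/3
l(z, Y) = Y*z
M(263, -550)*l(h(-3), 3*5) = (-2 + (1/3)*(-550))*((3*5)*(5 - 1*(-3)**2)) = (-2 - 550/3)*(15*(5 - 1*9)) = -2780*(5 - 9) = -2780*(-4) = -556/3*(-60) = 11120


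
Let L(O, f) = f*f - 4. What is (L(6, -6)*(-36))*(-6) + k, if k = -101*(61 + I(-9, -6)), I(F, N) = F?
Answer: 1660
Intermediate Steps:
L(O, f) = -4 + f**2 (L(O, f) = f**2 - 4 = -4 + f**2)
k = -5252 (k = -101*(61 - 9) = -101*52 = -5252)
(L(6, -6)*(-36))*(-6) + k = ((-4 + (-6)**2)*(-36))*(-6) - 5252 = ((-4 + 36)*(-36))*(-6) - 5252 = (32*(-36))*(-6) - 5252 = -1152*(-6) - 5252 = 6912 - 5252 = 1660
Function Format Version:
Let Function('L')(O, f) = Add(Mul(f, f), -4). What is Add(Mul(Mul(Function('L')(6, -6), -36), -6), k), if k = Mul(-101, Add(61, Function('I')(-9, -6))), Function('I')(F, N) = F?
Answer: 1660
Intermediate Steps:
Function('L')(O, f) = Add(-4, Pow(f, 2)) (Function('L')(O, f) = Add(Pow(f, 2), -4) = Add(-4, Pow(f, 2)))
k = -5252 (k = Mul(-101, Add(61, -9)) = Mul(-101, 52) = -5252)
Add(Mul(Mul(Function('L')(6, -6), -36), -6), k) = Add(Mul(Mul(Add(-4, Pow(-6, 2)), -36), -6), -5252) = Add(Mul(Mul(Add(-4, 36), -36), -6), -5252) = Add(Mul(Mul(32, -36), -6), -5252) = Add(Mul(-1152, -6), -5252) = Add(6912, -5252) = 1660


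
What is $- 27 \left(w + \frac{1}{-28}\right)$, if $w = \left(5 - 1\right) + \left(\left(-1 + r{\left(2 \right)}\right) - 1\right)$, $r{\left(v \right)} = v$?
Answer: $- \frac{2997}{28} \approx -107.04$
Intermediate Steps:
$w = 4$ ($w = \left(5 - 1\right) + \left(\left(-1 + 2\right) - 1\right) = 4 + \left(1 - 1\right) = 4 + 0 = 4$)
$- 27 \left(w + \frac{1}{-28}\right) = - 27 \left(4 + \frac{1}{-28}\right) = - 27 \left(4 - \frac{1}{28}\right) = \left(-27\right) \frac{111}{28} = - \frac{2997}{28}$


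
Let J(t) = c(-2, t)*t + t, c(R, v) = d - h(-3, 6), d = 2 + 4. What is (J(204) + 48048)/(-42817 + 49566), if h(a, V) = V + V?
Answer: 47028/6749 ≈ 6.9681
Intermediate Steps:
h(a, V) = 2*V
d = 6
c(R, v) = -6 (c(R, v) = 6 - 2*6 = 6 - 1*12 = 6 - 12 = -6)
J(t) = -5*t (J(t) = -6*t + t = -5*t)
(J(204) + 48048)/(-42817 + 49566) = (-5*204 + 48048)/(-42817 + 49566) = (-1020 + 48048)/6749 = 47028*(1/6749) = 47028/6749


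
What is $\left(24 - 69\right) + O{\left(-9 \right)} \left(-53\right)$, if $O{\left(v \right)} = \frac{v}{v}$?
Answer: $-98$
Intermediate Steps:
$O{\left(v \right)} = 1$
$\left(24 - 69\right) + O{\left(-9 \right)} \left(-53\right) = \left(24 - 69\right) + 1 \left(-53\right) = -45 - 53 = -98$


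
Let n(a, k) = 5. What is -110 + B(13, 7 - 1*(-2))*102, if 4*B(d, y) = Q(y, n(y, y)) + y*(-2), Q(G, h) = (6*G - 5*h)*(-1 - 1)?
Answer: -2048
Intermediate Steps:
Q(G, h) = -12*G + 10*h (Q(G, h) = (-5*h + 6*G)*(-2) = -12*G + 10*h)
B(d, y) = 25/2 - 7*y/2 (B(d, y) = ((-12*y + 10*5) + y*(-2))/4 = ((-12*y + 50) - 2*y)/4 = ((50 - 12*y) - 2*y)/4 = (50 - 14*y)/4 = 25/2 - 7*y/2)
-110 + B(13, 7 - 1*(-2))*102 = -110 + (25/2 - 7*(7 - 1*(-2))/2)*102 = -110 + (25/2 - 7*(7 + 2)/2)*102 = -110 + (25/2 - 7/2*9)*102 = -110 + (25/2 - 63/2)*102 = -110 - 19*102 = -110 - 1938 = -2048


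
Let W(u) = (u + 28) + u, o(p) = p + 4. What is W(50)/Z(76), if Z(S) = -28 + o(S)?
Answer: 32/13 ≈ 2.4615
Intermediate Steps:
o(p) = 4 + p
W(u) = 28 + 2*u (W(u) = (28 + u) + u = 28 + 2*u)
Z(S) = -24 + S (Z(S) = -28 + (4 + S) = -24 + S)
W(50)/Z(76) = (28 + 2*50)/(-24 + 76) = (28 + 100)/52 = 128*(1/52) = 32/13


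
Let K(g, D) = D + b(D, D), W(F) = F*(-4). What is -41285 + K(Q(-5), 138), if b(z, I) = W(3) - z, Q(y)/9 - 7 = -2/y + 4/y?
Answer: -41297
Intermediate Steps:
W(F) = -4*F
Q(y) = 63 + 18/y (Q(y) = 63 + 9*(-2/y + 4/y) = 63 + 9*(2/y) = 63 + 18/y)
b(z, I) = -12 - z (b(z, I) = -4*3 - z = -12 - z)
K(g, D) = -12 (K(g, D) = D + (-12 - D) = -12)
-41285 + K(Q(-5), 138) = -41285 - 12 = -41297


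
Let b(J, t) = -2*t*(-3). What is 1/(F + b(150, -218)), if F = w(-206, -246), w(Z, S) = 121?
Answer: -1/1187 ≈ -0.00084246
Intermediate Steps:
b(J, t) = 6*t
F = 121
1/(F + b(150, -218)) = 1/(121 + 6*(-218)) = 1/(121 - 1308) = 1/(-1187) = -1/1187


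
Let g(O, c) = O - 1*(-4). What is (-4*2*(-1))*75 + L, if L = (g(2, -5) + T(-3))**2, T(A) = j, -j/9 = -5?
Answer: 3201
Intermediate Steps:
j = 45 (j = -9*(-5) = 45)
T(A) = 45
g(O, c) = 4 + O (g(O, c) = O + 4 = 4 + O)
L = 2601 (L = ((4 + 2) + 45)**2 = (6 + 45)**2 = 51**2 = 2601)
(-4*2*(-1))*75 + L = (-4*2*(-1))*75 + 2601 = -8*(-1)*75 + 2601 = 8*75 + 2601 = 600 + 2601 = 3201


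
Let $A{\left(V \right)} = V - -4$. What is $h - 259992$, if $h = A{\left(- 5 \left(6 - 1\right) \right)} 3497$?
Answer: $-333429$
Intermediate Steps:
$A{\left(V \right)} = 4 + V$ ($A{\left(V \right)} = V + 4 = 4 + V$)
$h = -73437$ ($h = \left(4 - 5 \left(6 - 1\right)\right) 3497 = \left(4 - 25\right) 3497 = \left(-21\right) 3497 = -73437$)
$h - 259992 = -73437 - 259992 = -333429$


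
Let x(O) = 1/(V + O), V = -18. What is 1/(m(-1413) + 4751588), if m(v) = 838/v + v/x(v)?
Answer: 1413/9571083245 ≈ 1.4763e-7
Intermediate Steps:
x(O) = 1/(-18 + O)
m(v) = 838/v + v*(-18 + v) (m(v) = 838/v + v/(1/(-18 + v)) = 838/v + v*(-18 + v))
1/(m(-1413) + 4751588) = 1/((838 + (-1413)²*(-18 - 1413))/(-1413) + 4751588) = 1/(-(838 + 1996569*(-1431))/1413 + 4751588) = 1/(-(838 - 2857090239)/1413 + 4751588) = 1/(-1/1413*(-2857089401) + 4751588) = 1/(2857089401/1413 + 4751588) = 1/(9571083245/1413) = 1413/9571083245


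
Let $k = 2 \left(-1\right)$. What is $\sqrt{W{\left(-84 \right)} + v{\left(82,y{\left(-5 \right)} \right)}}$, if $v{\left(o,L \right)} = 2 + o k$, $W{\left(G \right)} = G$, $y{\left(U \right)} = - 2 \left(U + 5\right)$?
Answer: $i \sqrt{246} \approx 15.684 i$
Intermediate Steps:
$k = -2$
$y{\left(U \right)} = -10 - 2 U$ ($y{\left(U \right)} = - 2 \left(5 + U\right) = -10 - 2 U$)
$v{\left(o,L \right)} = 2 - 2 o$ ($v{\left(o,L \right)} = 2 + o \left(-2\right) = 2 - 2 o$)
$\sqrt{W{\left(-84 \right)} + v{\left(82,y{\left(-5 \right)} \right)}} = \sqrt{-84 + \left(2 - 164\right)} = \sqrt{-84 - 162} = \sqrt{-246} = i \sqrt{246}$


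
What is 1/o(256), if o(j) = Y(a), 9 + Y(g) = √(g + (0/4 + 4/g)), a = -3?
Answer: -27/256 - I*√39/256 ≈ -0.10547 - 0.024395*I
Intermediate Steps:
Y(g) = -9 + √(g + 4/g) (Y(g) = -9 + √(g + (0/4 + 4/g)) = -9 + √(g + (0*(¼) + 4/g)) = -9 + √(g + (0 + 4/g)) = -9 + √(g + 4/g))
o(j) = -9 + I*√39/3 (o(j) = -9 + √(-3 + 4/(-3)) = -9 + √(-3 + 4*(-⅓)) = -9 + √(-3 - 4/3) = -9 + √(-13/3) = -9 + I*√39/3)
1/o(256) = 1/(-9 + I*√39/3)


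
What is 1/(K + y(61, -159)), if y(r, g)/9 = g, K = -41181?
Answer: -1/42612 ≈ -2.3468e-5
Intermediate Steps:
y(r, g) = 9*g
1/(K + y(61, -159)) = 1/(-41181 + 9*(-159)) = 1/(-41181 - 1431) = 1/(-42612) = -1/42612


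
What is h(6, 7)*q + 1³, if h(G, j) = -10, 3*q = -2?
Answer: 23/3 ≈ 7.6667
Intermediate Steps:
q = -⅔ (q = (⅓)*(-2) = -⅔ ≈ -0.66667)
h(6, 7)*q + 1³ = -10*(-⅔) + 1³ = 20/3 + 1 = 23/3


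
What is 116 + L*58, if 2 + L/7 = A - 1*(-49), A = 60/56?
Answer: 19633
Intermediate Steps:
A = 15/14 (A = 60*(1/56) = 15/14 ≈ 1.0714)
L = 673/2 (L = -14 + 7*(15/14 - 1*(-49)) = -14 + 7*(15/14 + 49) = -14 + 7*(701/14) = -14 + 701/2 = 673/2 ≈ 336.50)
116 + L*58 = 116 + (673/2)*58 = 116 + 19517 = 19633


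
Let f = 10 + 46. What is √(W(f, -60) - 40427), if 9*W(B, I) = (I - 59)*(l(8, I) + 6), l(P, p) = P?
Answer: I*√365509/3 ≈ 201.52*I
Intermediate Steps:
f = 56
W(B, I) = -826/9 + 14*I/9 (W(B, I) = ((I - 59)*(8 + 6))/9 = ((-59 + I)*14)/9 = (-826 + 14*I)/9 = -826/9 + 14*I/9)
√(W(f, -60) - 40427) = √((-826/9 + (14/9)*(-60)) - 40427) = √((-826/9 - 280/3) - 40427) = √(-1666/9 - 40427) = √(-365509/9) = I*√365509/3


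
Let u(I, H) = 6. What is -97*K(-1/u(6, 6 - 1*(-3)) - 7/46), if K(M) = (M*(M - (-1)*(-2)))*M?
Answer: 7511680/328509 ≈ 22.866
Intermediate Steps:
K(M) = M²*(-2 + M) (K(M) = (M*(M - 1*2))*M = (M*(M - 2))*M = (M*(-2 + M))*M = M²*(-2 + M))
-97*K(-1/u(6, 6 - 1*(-3)) - 7/46) = -97*(-1/6 - 7/46)²*(-2 + (-1/6 - 7/46)) = -97*(-1*⅙ - 7*1/46)²*(-2 + (-1*⅙ - 7*1/46)) = -97*(-⅙ - 7/46)²*(-2 + (-⅙ - 7/46)) = -97*(-22/69)²*(-2 - 22/69) = -46948*(-160)/(4761*69) = -97*(-77440/328509) = 7511680/328509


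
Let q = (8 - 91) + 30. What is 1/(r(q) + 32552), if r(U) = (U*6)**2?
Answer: 1/133676 ≈ 7.4808e-6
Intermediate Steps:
q = -53 (q = -83 + 30 = -53)
r(U) = 36*U**2 (r(U) = (6*U)**2 = 36*U**2)
1/(r(q) + 32552) = 1/(36*(-53)**2 + 32552) = 1/(36*2809 + 32552) = 1/(101124 + 32552) = 1/133676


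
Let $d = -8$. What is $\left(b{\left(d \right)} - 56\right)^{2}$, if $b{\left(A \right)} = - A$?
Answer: $2304$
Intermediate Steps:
$\left(b{\left(d \right)} - 56\right)^{2} = \left(\left(-1\right) \left(-8\right) - 56\right)^{2} = \left(8 + \left(-91 + 35\right)\right)^{2} = \left(8 - 56\right)^{2} = \left(-48\right)^{2} = 2304$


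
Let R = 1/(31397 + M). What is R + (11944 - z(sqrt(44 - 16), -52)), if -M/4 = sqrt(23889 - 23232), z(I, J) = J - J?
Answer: 11773930573965/985761097 + 12*sqrt(73)/985761097 ≈ 11944.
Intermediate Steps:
z(I, J) = 0
M = -12*sqrt(73) (M = -4*sqrt(23889 - 23232) = -12*sqrt(73) ≈ -102.53)
R = 1/(31397 - 12*sqrt(73)) ≈ 3.1955e-5
R + (11944 - z(sqrt(44 - 16), -52)) = (31397/985761097 + 12*sqrt(73)/985761097) + (11944 - 1*0) = (31397/985761097 + 12*sqrt(73)/985761097) + (11944 + 0) = (31397/985761097 + 12*sqrt(73)/985761097) + 11944 = 11773930573965/985761097 + 12*sqrt(73)/985761097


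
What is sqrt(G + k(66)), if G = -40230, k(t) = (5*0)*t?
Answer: 3*I*sqrt(4470) ≈ 200.57*I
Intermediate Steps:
k(t) = 0 (k(t) = 0*t = 0)
sqrt(G + k(66)) = sqrt(-40230 + 0) = sqrt(-40230) = 3*I*sqrt(4470)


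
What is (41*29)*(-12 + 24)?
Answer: 14268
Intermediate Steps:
(41*29)*(-12 + 24) = 1189*12 = 14268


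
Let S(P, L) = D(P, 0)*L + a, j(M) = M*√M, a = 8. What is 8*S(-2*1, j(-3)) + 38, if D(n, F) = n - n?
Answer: 102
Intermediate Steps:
D(n, F) = 0
j(M) = M^(3/2)
S(P, L) = 8 (S(P, L) = 0*L + 8 = 0 + 8 = 8)
8*S(-2*1, j(-3)) + 38 = 8*8 + 38 = 64 + 38 = 102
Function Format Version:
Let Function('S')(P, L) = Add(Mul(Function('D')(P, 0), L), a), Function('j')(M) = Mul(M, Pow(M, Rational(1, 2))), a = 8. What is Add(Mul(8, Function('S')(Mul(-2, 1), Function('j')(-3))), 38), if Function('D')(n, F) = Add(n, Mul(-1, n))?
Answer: 102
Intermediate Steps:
Function('D')(n, F) = 0
Function('j')(M) = Pow(M, Rational(3, 2))
Function('S')(P, L) = 8 (Function('S')(P, L) = Add(Mul(0, L), 8) = Add(0, 8) = 8)
Add(Mul(8, Function('S')(Mul(-2, 1), Function('j')(-3))), 38) = Add(Mul(8, 8), 38) = Add(64, 38) = 102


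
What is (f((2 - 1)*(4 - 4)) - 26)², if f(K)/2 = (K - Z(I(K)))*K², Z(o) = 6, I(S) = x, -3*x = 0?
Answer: 676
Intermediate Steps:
x = 0 (x = -⅓*0 = 0)
I(S) = 0
f(K) = 2*K²*(-6 + K) (f(K) = 2*((K - 1*6)*K²) = 2*((K - 6)*K²) = 2*((-6 + K)*K²) = 2*(K²*(-6 + K)) = 2*K²*(-6 + K))
(f((2 - 1)*(4 - 4)) - 26)² = (2*((2 - 1)*(4 - 4))²*(-6 + (2 - 1)*(4 - 4)) - 26)² = (2*(1*0)²*(-6 + 1*0) - 26)² = (2*0²*(-6 + 0) - 26)² = (2*0*(-6) - 26)² = (0 - 26)² = (-26)² = 676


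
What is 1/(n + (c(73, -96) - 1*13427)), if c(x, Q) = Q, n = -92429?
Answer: -1/105952 ≈ -9.4382e-6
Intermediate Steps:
1/(n + (c(73, -96) - 1*13427)) = 1/(-92429 + (-96 - 1*13427)) = 1/(-92429 + (-96 - 13427)) = 1/(-92429 - 13523) = 1/(-105952) = -1/105952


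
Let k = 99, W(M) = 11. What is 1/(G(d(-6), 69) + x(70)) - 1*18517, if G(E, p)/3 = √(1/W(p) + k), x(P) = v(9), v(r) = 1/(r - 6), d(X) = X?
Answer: -1634662276/88279 + 27*√11990/88279 ≈ -18517.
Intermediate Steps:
v(r) = 1/(-6 + r)
x(P) = ⅓ (x(P) = 1/(-6 + 9) = 1/3 = ⅓)
G(E, p) = 3*√11990/11 (G(E, p) = 3*√(1/11 + 99) = 3*√(1090/11) = 3*(√11990/11) = 3*√11990/11)
1/(G(d(-6), 69) + x(70)) - 1*18517 = 1/(3*√11990/11 + ⅓) - 1*18517 = 1/(⅓ + 3*√11990/11) - 18517 = -18517 + 1/(⅓ + 3*√11990/11)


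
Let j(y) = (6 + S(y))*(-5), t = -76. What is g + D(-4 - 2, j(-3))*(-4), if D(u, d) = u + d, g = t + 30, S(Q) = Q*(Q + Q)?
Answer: 458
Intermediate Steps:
S(Q) = 2*Q**2 (S(Q) = Q*(2*Q) = 2*Q**2)
j(y) = -30 - 10*y**2 (j(y) = (6 + 2*y**2)*(-5) = -30 - 10*y**2)
g = -46 (g = -76 + 30 = -46)
D(u, d) = d + u
g + D(-4 - 2, j(-3))*(-4) = -46 + ((-30 - 10*(-3)**2) + (-4 - 2))*(-4) = -46 + ((-30 - 10*9) - 6)*(-4) = -46 + ((-30 - 90) - 6)*(-4) = -46 + (-120 - 6)*(-4) = -46 - 126*(-4) = -46 + 504 = 458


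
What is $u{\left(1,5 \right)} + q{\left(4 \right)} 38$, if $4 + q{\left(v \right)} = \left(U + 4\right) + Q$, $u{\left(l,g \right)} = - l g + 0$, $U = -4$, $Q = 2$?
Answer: $-81$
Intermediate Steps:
$u{\left(l,g \right)} = - g l$ ($u{\left(l,g \right)} = - g l + 0 = - g l$)
$q{\left(v \right)} = -2$ ($q{\left(v \right)} = -4 + \left(\left(-4 + 4\right) + 2\right) = -4 + \left(0 + 2\right) = -4 + 2 = -2$)
$u{\left(1,5 \right)} + q{\left(4 \right)} 38 = \left(-1\right) 5 \cdot 1 - 76 = -5 - 76 = -81$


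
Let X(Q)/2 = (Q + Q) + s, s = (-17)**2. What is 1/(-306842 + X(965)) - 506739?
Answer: -153239900557/302404 ≈ -5.0674e+5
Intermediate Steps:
s = 289
X(Q) = 578 + 4*Q (X(Q) = 2*((Q + Q) + 289) = 2*(2*Q + 289) = 2*(289 + 2*Q) = 578 + 4*Q)
1/(-306842 + X(965)) - 506739 = 1/(-306842 + (578 + 4*965)) - 506739 = 1/(-306842 + (578 + 3860)) - 506739 = 1/(-306842 + 4438) - 506739 = 1/(-302404) - 506739 = -1/302404 - 506739 = -153239900557/302404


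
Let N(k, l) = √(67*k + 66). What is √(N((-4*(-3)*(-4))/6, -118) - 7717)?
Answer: √(-7717 + I*√470) ≈ 0.123 + 87.847*I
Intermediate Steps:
N(k, l) = √(66 + 67*k)
√(N((-4*(-3)*(-4))/6, -118) - 7717) = √(√(66 + 67*((-4*(-3)*(-4))/6)) - 7717) = √(√(66 + 67*((12*(-4))*(⅙))) - 7717) = √(√(66 + 67*(-48*⅙)) - 7717) = √(√(66 + 67*(-8)) - 7717) = √(√(66 - 536) - 7717) = √(√(-470) - 7717) = √(I*√470 - 7717) = √(-7717 + I*√470)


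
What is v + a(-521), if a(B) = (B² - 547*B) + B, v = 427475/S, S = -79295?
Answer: 8816043618/15859 ≈ 5.5590e+5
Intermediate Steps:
v = -85495/15859 (v = 427475/(-79295) = 427475*(-1/79295) = -85495/15859 ≈ -5.3909)
a(B) = B² - 546*B
v + a(-521) = -85495/15859 - 521*(-546 - 521) = -85495/15859 - 521*(-1067) = -85495/15859 + 555907 = 8816043618/15859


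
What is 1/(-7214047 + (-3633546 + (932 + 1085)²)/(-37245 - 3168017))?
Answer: -3205262/23122911150057 ≈ -1.3862e-7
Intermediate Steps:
1/(-7214047 + (-3633546 + (932 + 1085)²)/(-37245 - 3168017)) = 1/(-7214047 + (-3633546 + 2017²)/(-3205262)) = 1/(-7214047 + (-3633546 + 4068289)*(-1/3205262)) = 1/(-7214047 + 434743*(-1/3205262)) = 1/(-7214047 - 434743/3205262) = 1/(-23122911150057/3205262) = -3205262/23122911150057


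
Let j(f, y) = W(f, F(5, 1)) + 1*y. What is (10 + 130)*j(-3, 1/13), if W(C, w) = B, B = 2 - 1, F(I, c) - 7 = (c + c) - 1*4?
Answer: 1960/13 ≈ 150.77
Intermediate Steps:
F(I, c) = 3 + 2*c (F(I, c) = 7 + ((c + c) - 1*4) = 7 + (2*c - 4) = 7 + (-4 + 2*c) = 3 + 2*c)
B = 1
W(C, w) = 1
j(f, y) = 1 + y (j(f, y) = 1 + 1*y = 1 + y)
(10 + 130)*j(-3, 1/13) = (10 + 130)*(1 + 1/13) = 140*(1 + 1/13) = 140*(14/13) = 1960/13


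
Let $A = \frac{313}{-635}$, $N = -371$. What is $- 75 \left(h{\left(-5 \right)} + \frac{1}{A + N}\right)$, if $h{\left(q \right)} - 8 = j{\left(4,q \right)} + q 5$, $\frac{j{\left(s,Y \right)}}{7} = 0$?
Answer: $\frac{300817575}{235898} \approx 1275.2$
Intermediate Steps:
$j{\left(s,Y \right)} = 0$ ($j{\left(s,Y \right)} = 7 \cdot 0 = 0$)
$h{\left(q \right)} = 8 + 5 q$ ($h{\left(q \right)} = 8 + \left(0 + q 5\right) = 8 + \left(0 + 5 q\right) = 8 + 5 q$)
$A = - \frac{313}{635}$ ($A = 313 \left(- \frac{1}{635}\right) = - \frac{313}{635} \approx -0.49291$)
$- 75 \left(h{\left(-5 \right)} + \frac{1}{A + N}\right) = - 75 \left(\left(8 + 5 \left(-5\right)\right) + \frac{1}{- \frac{313}{635} - 371}\right) = - 75 \left(\left(8 - 25\right) + \frac{1}{- \frac{235898}{635}}\right) = - 75 \left(-17 - \frac{635}{235898}\right) = \left(-75\right) \left(- \frac{4010901}{235898}\right) = \frac{300817575}{235898}$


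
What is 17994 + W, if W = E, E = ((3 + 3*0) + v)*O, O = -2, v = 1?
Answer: 17986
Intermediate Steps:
E = -8 (E = ((3 + 3*0) + 1)*(-2) = ((3 + 0) + 1)*(-2) = (3 + 1)*(-2) = 4*(-2) = -8)
W = -8
17994 + W = 17994 - 8 = 17986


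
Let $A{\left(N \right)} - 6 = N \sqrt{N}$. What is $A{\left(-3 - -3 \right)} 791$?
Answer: $4746$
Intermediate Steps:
$A{\left(N \right)} = 6 + N^{\frac{3}{2}}$ ($A{\left(N \right)} = 6 + N \sqrt{N} = 6 + N^{\frac{3}{2}}$)
$A{\left(-3 - -3 \right)} 791 = \left(6 + \left(-3 - -3\right)^{\frac{3}{2}}\right) 791 = \left(6 + \left(-3 + 3\right)^{\frac{3}{2}}\right) 791 = \left(6 + 0^{\frac{3}{2}}\right) 791 = \left(6 + 0\right) 791 = 6 \cdot 791 = 4746$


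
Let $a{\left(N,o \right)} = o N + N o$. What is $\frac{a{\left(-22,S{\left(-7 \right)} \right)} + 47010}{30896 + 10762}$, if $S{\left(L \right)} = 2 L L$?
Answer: $\frac{21349}{20829} \approx 1.025$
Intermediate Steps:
$S{\left(L \right)} = 2 L^{2}$
$a{\left(N,o \right)} = 2 N o$ ($a{\left(N,o \right)} = N o + N o = 2 N o$)
$\frac{a{\left(-22,S{\left(-7 \right)} \right)} + 47010}{30896 + 10762} = \frac{2 \left(-22\right) 2 \left(-7\right)^{2} + 47010}{30896 + 10762} = \frac{2 \left(-22\right) 2 \cdot 49 + 47010}{41658} = \left(2 \left(-22\right) 98 + 47010\right) \frac{1}{41658} = \left(-4312 + 47010\right) \frac{1}{41658} = 42698 \cdot \frac{1}{41658} = \frac{21349}{20829}$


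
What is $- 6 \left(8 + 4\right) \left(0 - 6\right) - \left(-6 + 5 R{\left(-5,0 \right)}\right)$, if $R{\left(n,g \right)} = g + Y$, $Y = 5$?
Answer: $413$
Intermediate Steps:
$R{\left(n,g \right)} = 5 + g$ ($R{\left(n,g \right)} = g + 5 = 5 + g$)
$- 6 \left(8 + 4\right) \left(0 - 6\right) - \left(-6 + 5 R{\left(-5,0 \right)}\right) = - 6 \left(8 + 4\right) \left(0 - 6\right) + \left(- 5 \left(5 + 0\right) + 6\right) = - 6 \cdot 12 \left(-6\right) + \left(\left(-5\right) 5 + 6\right) = - 6 \left(-72\right) + \left(-25 + 6\right) = \left(-1\right) \left(-432\right) - 19 = 432 - 19 = 413$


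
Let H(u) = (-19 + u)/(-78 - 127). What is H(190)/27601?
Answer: -171/5658205 ≈ -3.0222e-5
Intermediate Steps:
H(u) = 19/205 - u/205 (H(u) = (-19 + u)/(-205) = (-19 + u)*(-1/205) = 19/205 - u/205)
H(190)/27601 = (19/205 - 1/205*190)/27601 = (19/205 - 38/41)*(1/27601) = -171/205*1/27601 = -171/5658205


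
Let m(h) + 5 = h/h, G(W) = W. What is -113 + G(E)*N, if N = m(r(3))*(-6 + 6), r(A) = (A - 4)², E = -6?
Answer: -113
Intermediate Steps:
r(A) = (-4 + A)²
m(h) = -4 (m(h) = -5 + h/h = -5 + 1 = -4)
N = 0 (N = -4*(-6 + 6) = -4*0 = 0)
-113 + G(E)*N = -113 - 6*0 = -113 + 0 = -113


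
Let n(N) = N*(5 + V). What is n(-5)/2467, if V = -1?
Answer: -20/2467 ≈ -0.0081070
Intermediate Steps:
n(N) = 4*N (n(N) = N*(5 - 1) = N*4 = 4*N)
n(-5)/2467 = (4*(-5))/2467 = (1/2467)*(-20) = -20/2467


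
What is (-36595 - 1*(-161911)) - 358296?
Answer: -232980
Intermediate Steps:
(-36595 - 1*(-161911)) - 358296 = (-36595 + 161911) - 358296 = 125316 - 358296 = -232980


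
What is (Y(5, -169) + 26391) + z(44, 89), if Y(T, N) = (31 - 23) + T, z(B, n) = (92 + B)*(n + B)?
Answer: 44492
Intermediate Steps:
z(B, n) = (92 + B)*(B + n)
Y(T, N) = 8 + T
(Y(5, -169) + 26391) + z(44, 89) = ((8 + 5) + 26391) + (44**2 + 92*44 + 92*89 + 44*89) = (13 + 26391) + (1936 + 4048 + 8188 + 3916) = 26404 + 18088 = 44492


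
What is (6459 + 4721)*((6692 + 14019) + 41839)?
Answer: 699309000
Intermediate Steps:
(6459 + 4721)*((6692 + 14019) + 41839) = 11180*(20711 + 41839) = 11180*62550 = 699309000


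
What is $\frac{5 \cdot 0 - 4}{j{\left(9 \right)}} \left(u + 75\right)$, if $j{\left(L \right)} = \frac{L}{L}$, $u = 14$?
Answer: $-356$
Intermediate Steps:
$j{\left(L \right)} = 1$
$\frac{5 \cdot 0 - 4}{j{\left(9 \right)}} \left(u + 75\right) = \frac{5 \cdot 0 - 4}{1} \left(14 + 75\right) = \left(0 - 4\right) 1 \cdot 89 = \left(-4\right) 1 \cdot 89 = \left(-4\right) 89 = -356$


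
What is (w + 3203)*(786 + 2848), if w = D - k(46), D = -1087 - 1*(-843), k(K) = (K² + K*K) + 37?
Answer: -4760540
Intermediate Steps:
k(K) = 37 + 2*K² (k(K) = (K² + K²) + 37 = 2*K² + 37 = 37 + 2*K²)
D = -244 (D = -1087 + 843 = -244)
w = -4513 (w = -244 - (37 + 2*46²) = -244 - (37 + 2*2116) = -244 - (37 + 4232) = -244 - 1*4269 = -244 - 4269 = -4513)
(w + 3203)*(786 + 2848) = (-4513 + 3203)*(786 + 2848) = -1310*3634 = -4760540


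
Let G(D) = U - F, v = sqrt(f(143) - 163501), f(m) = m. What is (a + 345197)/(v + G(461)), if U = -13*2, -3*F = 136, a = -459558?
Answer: -9949407/736793 + 1029249*I*sqrt(163358)/1473586 ≈ -13.504 + 282.3*I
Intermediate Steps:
F = -136/3 (F = -1/3*136 = -136/3 ≈ -45.333)
U = -26
v = I*sqrt(163358) (v = sqrt(143 - 163501) = sqrt(-163358) = I*sqrt(163358) ≈ 404.18*I)
G(D) = 58/3 (G(D) = -26 - 1*(-136/3) = -26 + 136/3 = 58/3)
(a + 345197)/(v + G(461)) = (-459558 + 345197)/(I*sqrt(163358) + 58/3) = -114361/(58/3 + I*sqrt(163358))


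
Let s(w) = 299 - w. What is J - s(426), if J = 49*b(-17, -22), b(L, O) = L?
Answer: -706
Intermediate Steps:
J = -833 (J = 49*(-17) = -833)
J - s(426) = -833 - (299 - 1*426) = -833 - (299 - 426) = -833 - 1*(-127) = -833 + 127 = -706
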